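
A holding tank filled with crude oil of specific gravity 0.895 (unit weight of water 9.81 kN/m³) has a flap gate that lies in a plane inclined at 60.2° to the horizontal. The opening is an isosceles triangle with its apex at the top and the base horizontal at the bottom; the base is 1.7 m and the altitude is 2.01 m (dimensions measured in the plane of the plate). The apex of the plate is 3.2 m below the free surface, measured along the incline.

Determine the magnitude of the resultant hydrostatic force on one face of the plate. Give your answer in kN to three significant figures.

γ = 0.895 × 9.81 = 8.77995 kN/m³.
Let θ = 60.2° be the plate's angle to the horizontal; measure y along the incline from where the plane meets the free surface. Vertical depth h = y·sinθ with sinθ = 0.867765.
With the apex up, the centroid sits 2h/3 = 2 × 2.01/3 = 1.34 m below the apex, so y_c = 3.2 + 1.34 = 4.54 m and h_c = 4.54 × 0.867765 = 3.93965 m.
A = ½ × 1.7 × 2.01 = 1.7085 m².
Resultant F = γ·h_c·A = 8.77995 × 3.93965 × 1.7085 = 59.0969 kN.

F ≈ 59.1 kN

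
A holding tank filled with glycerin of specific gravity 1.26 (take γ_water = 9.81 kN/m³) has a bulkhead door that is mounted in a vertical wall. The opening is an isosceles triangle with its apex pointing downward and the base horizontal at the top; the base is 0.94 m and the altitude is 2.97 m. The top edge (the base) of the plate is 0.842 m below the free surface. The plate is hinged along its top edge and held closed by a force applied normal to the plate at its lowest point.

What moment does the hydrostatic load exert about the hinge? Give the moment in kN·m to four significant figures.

γ = 1.26 × 9.81 = 12.3606 kN/m³.
With the apex down, the centroid sits h/3 = 2.97/3 = 0.99 m below the base (the top edge), so the centroid depth is h_c = 0.842 + 0.99 = 1.832 m.
A = ½ × 0.94 × 2.97 = 1.3959 m².
Resultant F = γ·h_c·A = 12.3606 × 1.832 × 1.3959 = 31.6096 kN.
I_c = b·h³/36 = 0.94 × 2.97³/36 = 0.684061 m⁴.
Centre of pressure: y_p = y_c + I_c/(y_c·A) = 1.832 + 0.684061/(1.832 × 1.3959) = 1.832 + 0.267495 = 2.0995 m along the plane.
The resultant acts 0.99 + 0.267495 = 1.2575 m (along the plate) below the hinge at the top edge, so the moment about the hinge is M = F × 1.2575 = 31.6096 × 1.2575 = 39.7491 kN·m.

M ≈ 39.75 kN·m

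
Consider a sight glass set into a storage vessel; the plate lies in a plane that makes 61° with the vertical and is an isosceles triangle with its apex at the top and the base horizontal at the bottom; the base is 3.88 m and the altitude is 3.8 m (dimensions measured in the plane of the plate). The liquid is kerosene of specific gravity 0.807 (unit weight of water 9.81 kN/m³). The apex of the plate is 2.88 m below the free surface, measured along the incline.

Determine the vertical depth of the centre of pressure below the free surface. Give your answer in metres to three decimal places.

h_p = 2.696 m

γ = 0.807 × 9.81 = 7.91667 kN/m³.
The plate makes 61° with the vertical, i.e. θ = 90° − 61° = 29° to the horizontal. Measuring y along the incline from the free-surface line, vertical depth h = y·sinθ with sinθ = 0.484810.
With the apex up, the centroid sits 2h/3 = 2 × 3.8/3 = 2.53333 m below the apex, so y_c = 2.88 + 2.53333 = 5.41333 m and h_c = 5.41333 × 0.484810 = 2.62444 m.
A = ½ × 3.88 × 3.8 = 7.372 m².
Resultant F = γ·h_c·A = 7.91667 × 2.62444 × 7.372 = 153.167 kN.
I_c = b·h³/36 = 3.88 × 3.8³/36 = 5.91398 m⁴.
Centre of pressure: y_p = y_c + I_c/(y_c·A) = 5.41333 + 5.91398/(5.41333 × 7.372) = 5.41333 + 0.148194 = 5.56152 m along the plane.
Vertically, h_p = y_p·sinθ = 5.56152 × 0.484810 = 2.69628 m.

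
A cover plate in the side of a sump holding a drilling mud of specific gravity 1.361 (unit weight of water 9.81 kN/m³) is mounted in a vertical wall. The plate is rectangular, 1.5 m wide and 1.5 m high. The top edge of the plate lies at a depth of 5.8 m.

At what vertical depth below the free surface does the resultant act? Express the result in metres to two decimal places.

h_p = 6.58 m

γ = 1.361 × 9.81 = 13.35141 kN/m³.
The centroid lies 1.5/2 = 0.75 m below the top edge, so the centroid depth is h_c = 5.8 + 0.75 = 6.55 m.
A = 1.5 × 1.5 = 2.25 m².
Resultant F = γ·h_c·A = 13.35141 × 6.55 × 2.25 = 196.766 kN.
I_c = b·h³/12 = 1.5 × 1.5³/12 = 0.421875 m⁴.
Centre of pressure: y_p = y_c + I_c/(y_c·A) = 6.55 + 0.421875/(6.55 × 2.25) = 6.55 + 0.028626 = 6.57863 m along the plane.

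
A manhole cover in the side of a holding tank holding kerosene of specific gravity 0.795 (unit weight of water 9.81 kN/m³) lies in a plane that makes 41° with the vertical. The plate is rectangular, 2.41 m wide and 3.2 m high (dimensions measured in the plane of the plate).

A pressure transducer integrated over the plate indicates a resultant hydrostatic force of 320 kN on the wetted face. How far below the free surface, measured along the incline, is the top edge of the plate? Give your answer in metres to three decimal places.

γ = 0.795 × 9.81 = 7.79895 kN/m³.
A = 2.41 × 3.2 = 7.712 m².
From F = γ·h_c·A, the centroid depth is h_c = 320/(7.79895 × 7.712) = 5.32043 m.
The plate makes 41° with the vertical, i.e. θ = 90° − 41° = 49° to the horizontal. Measuring y along the incline from the free-surface line, vertical depth h = y·sinθ with sinθ = 0.754710.
Along the incline, y_c = h_c/sinθ = 5.32043/0.754710 = 7.04963 m.
The centroid lies 3.2/2 = 1.6 m below the top edge, so the top edge sits at y_top = 7.04963 − 1.6 = 5.44963 m along the incline.

y_top ≈ 5.450 m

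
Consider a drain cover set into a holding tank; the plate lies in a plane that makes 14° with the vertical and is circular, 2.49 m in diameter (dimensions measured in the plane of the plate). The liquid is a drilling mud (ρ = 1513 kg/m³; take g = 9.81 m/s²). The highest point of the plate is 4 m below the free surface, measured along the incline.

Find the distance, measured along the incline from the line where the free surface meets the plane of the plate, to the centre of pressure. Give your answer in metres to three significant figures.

γ = ρg = 1513 × 9.81 / 1000 = 14.84253 kN/m³.
The plate makes 14° with the vertical, i.e. θ = 90° − 14° = 76° to the horizontal. Measuring y along the incline from the free-surface line, vertical depth h = y·sinθ with sinθ = 0.970296.
The centroid is at the centre, 1.245 m below the top of the plate, so y_c = 4 + 1.245 = 5.245 m and h_c = 5.245 × 0.970296 = 5.0892 m.
A = π(1.245)² = 4.86955 m².
Resultant F = γ·h_c·A = 14.84253 × 5.0892 × 4.86955 = 367.829 kN.
I_c = πr⁴/4 = π × 1.245⁴/4 = 1.88698 m⁴.
Centre of pressure: y_p = y_c + I_c/(y_c·A) = 5.245 + 1.88698/(5.245 × 4.86955) = 5.245 + 0.073881 = 5.31888 m along the plane.

y_p = 5.32 m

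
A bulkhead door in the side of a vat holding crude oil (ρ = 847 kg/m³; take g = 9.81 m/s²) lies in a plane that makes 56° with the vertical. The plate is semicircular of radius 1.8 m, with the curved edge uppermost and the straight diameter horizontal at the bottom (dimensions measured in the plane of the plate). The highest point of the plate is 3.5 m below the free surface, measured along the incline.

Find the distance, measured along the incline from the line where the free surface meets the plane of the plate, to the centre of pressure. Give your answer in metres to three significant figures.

y_p = 4.59 m

γ = ρg = 847 × 9.81 / 1000 = 8.30907 kN/m³.
The plate makes 56° with the vertical, i.e. θ = 90° − 56° = 34° to the horizontal. Measuring y along the incline from the free-surface line, vertical depth h = y·sinθ with sinθ = 0.559193.
The centroid lies 4r/(3π) = 0.763944 m above the diameter, so r − 4r/(3π) = 1.8 − 0.763944 = 1.03606 m below the topmost point, so y_c = 3.5 + 1.03606 = 4.53606 m and h_c = 4.53606 × 0.559193 = 2.53653 m.
A = πr²/2 = π × 1.8²/2 = 5.08938 m².
Resultant F = γ·h_c·A = 8.30907 × 2.53653 × 5.08938 = 107.265 kN.
I_c = (π/8 − 8/(9π))·r⁴ = 0.109757 × 1.8⁴ = 1.15219 m⁴.
Centre of pressure: y_p = y_c + I_c/(y_c·A) = 4.53606 + 1.15219/(4.53606 × 5.08938) = 4.53606 + 0.0499092 = 4.58597 m along the plane.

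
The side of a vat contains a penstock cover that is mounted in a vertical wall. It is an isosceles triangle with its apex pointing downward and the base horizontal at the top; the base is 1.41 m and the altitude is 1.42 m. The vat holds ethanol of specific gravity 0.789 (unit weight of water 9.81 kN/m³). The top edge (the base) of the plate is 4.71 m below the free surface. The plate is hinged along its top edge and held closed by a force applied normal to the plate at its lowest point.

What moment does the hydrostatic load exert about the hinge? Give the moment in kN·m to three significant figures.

γ = 0.789 × 9.81 = 7.74009 kN/m³.
With the apex down, the centroid sits h/3 = 1.42/3 = 0.473333 m below the base (the top edge), so the centroid depth is h_c = 4.71 + 0.473333 = 5.18333 m.
A = ½ × 1.41 × 1.42 = 1.0011 m².
Resultant F = γ·h_c·A = 7.74009 × 5.18333 × 1.0011 = 40.1636 kN.
I_c = b·h³/36 = 1.41 × 1.42³/36 = 0.112145 m⁴.
Centre of pressure: y_p = y_c + I_c/(y_c·A) = 5.18333 + 0.112145/(5.18333 × 1.0011) = 5.18333 + 0.0216119 = 5.20494 m along the plane.
The resultant acts 0.473333 + 0.0216119 = 0.494945 m (along the plate) below the hinge at the top edge, so the moment about the hinge is M = F × 0.494945 = 40.1636 × 0.494945 = 19.8788 kN·m.

M ≈ 19.9 kN·m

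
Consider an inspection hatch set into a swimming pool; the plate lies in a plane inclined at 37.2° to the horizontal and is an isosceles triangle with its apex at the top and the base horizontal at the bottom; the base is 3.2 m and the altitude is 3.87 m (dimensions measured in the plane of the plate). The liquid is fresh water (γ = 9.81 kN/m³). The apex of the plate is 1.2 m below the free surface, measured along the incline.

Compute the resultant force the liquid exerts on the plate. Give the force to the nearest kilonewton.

F ≈ 139 kN

γ = 9.81 kN/m³.
Let θ = 37.2° be the plate's angle to the horizontal; measure y along the incline from where the plane meets the free surface. Vertical depth h = y·sinθ with sinθ = 0.604599.
With the apex up, the centroid sits 2h/3 = 2 × 3.87/3 = 2.58 m below the apex, so y_c = 1.2 + 2.58 = 3.78 m and h_c = 3.78 × 0.604599 = 2.28538 m.
A = ½ × 3.2 × 3.87 = 6.192 m².
Resultant F = γ·h_c·A = 9.81 × 2.28538 × 6.192 = 138.822 kN.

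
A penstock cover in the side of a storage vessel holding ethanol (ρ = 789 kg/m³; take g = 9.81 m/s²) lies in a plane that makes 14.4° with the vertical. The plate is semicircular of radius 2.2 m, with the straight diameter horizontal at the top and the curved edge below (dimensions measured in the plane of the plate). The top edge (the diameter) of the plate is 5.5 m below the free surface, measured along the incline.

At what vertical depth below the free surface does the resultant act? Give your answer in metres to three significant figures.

γ = ρg = 789 × 9.81 / 1000 = 7.74009 kN/m³.
The plate makes 14.4° with the vertical, i.e. θ = 90° − 14.4° = 75.6° to the horizontal. Measuring y along the incline from the free-surface line, vertical depth h = y·sinθ with sinθ = 0.968583.
The centroid of a semicircle lies 4r/(3π) = 0.933709 m from the diameter, here below the top edge, so y_c = 5.5 + 0.933709 = 6.43371 m and h_c = 6.43371 × 0.968583 = 6.23158 m.
A = πr²/2 = π × 2.2²/2 = 7.60265 m².
Resultant F = γ·h_c·A = 7.74009 × 6.23158 × 7.60265 = 366.699 kN.
I_c = (π/8 − 8/(9π))·r⁴ = 0.109757 × 2.2⁴ = 2.57112 m⁴.
Centre of pressure: y_p = y_c + I_c/(y_c·A) = 6.43371 + 2.57112/(6.43371 × 7.60265) = 6.43371 + 0.0525649 = 6.48627 m along the plane.
Vertically, h_p = y_p·sinθ = 6.48627 × 0.968583 = 6.28249 m.

h_p = 6.28 m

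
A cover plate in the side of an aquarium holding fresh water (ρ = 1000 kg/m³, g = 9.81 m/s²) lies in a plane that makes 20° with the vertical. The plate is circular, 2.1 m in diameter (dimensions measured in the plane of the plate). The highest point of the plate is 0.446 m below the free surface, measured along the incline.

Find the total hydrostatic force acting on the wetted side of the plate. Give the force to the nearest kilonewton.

F ≈ 48 kN

γ = ρg = 1000 × 9.81 = 9810 N/m³ = 9.81 kN/m³.
The plate makes 20° with the vertical, i.e. θ = 90° − 20° = 70° to the horizontal. Measuring y along the incline from the free-surface line, vertical depth h = y·sinθ with sinθ = 0.939693.
The centroid is at the centre, 1.05 m below the top of the plate, so y_c = 0.446 + 1.05 = 1.496 m and h_c = 1.496 × 0.939693 = 1.40578 m.
A = π(1.05)² = 3.46361 m².
Resultant F = γ·h_c·A = 9.81 × 1.40578 × 3.46361 = 47.7656 kN.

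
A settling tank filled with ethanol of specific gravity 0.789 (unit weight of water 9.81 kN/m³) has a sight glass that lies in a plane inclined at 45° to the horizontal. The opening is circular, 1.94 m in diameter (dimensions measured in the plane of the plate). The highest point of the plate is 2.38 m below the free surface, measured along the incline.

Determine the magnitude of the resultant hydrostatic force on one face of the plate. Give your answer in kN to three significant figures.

γ = 0.789 × 9.81 = 7.74009 kN/m³.
Let θ = 45° be the plate's angle to the horizontal; measure y along the incline from where the plane meets the free surface. Vertical depth h = y·sinθ with sinθ = 0.707107.
The centroid is at the centre, 0.97 m below the top of the plate, so y_c = 2.38 + 0.97 = 3.35 m and h_c = 3.35 × 0.707107 = 2.36881 m.
A = π(0.97)² = 2.95592 m².
Resultant F = γ·h_c·A = 7.74009 × 2.36881 × 2.95592 = 54.1962 kN.

F ≈ 54.2 kN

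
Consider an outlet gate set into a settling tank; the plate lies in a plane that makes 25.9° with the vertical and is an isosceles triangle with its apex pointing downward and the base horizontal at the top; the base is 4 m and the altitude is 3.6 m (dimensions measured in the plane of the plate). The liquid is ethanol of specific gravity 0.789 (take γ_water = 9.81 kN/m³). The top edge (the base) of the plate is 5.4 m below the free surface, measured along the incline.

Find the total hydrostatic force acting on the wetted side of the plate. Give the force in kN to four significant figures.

F ≈ 330.9 kN

γ = 0.789 × 9.81 = 7.74009 kN/m³.
The plate makes 25.9° with the vertical, i.e. θ = 90° − 25.9° = 64.1° to the horizontal. Measuring y along the incline from the free-surface line, vertical depth h = y·sinθ with sinθ = 0.899558.
With the apex down, the centroid sits h/3 = 3.6/3 = 1.2 m below the base (the top edge), so y_c = 5.4 + 1.2 = 6.6 m and h_c = 6.6 × 0.899558 = 5.93708 m.
A = ½ × 4 × 3.6 = 7.2 m².
Resultant F = γ·h_c·A = 7.74009 × 5.93708 × 7.2 = 330.865 kN.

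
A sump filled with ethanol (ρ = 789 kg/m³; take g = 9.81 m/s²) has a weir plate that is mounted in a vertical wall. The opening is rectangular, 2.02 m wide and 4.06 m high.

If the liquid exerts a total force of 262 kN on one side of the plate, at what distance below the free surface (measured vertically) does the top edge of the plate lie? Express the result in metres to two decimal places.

d_top ≈ 2.10 m

γ = ρg = 789 × 9.81 / 1000 = 7.74009 kN/m³.
A = 2.02 × 4.06 = 8.2012 m².
From F = γ·h_c·A, the centroid depth is h_c = 262/(7.74009 × 8.2012) = 4.12741 m.
The centroid lies 4.06/2 = 2.03 m below the top edge, so the top edge sits at h_top = 4.12741 − 2.03 = 2.09741 m below the surface.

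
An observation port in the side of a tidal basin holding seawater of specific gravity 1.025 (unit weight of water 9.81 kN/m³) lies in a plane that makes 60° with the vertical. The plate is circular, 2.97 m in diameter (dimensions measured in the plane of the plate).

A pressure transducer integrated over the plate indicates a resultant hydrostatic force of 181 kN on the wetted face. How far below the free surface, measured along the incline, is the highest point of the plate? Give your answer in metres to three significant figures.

y_top ≈ 3.71 m

γ = 1.025 × 9.81 = 10.05525 kN/m³.
A = π(1.485)² = 6.92792 m².
From F = γ·h_c·A, the centroid depth is h_c = 181/(10.05525 × 6.92792) = 2.59826 m.
The plate makes 60° with the vertical, i.e. θ = 90° − 60° = 30° to the horizontal. Measuring y along the incline from the free-surface line, vertical depth h = y·sinθ with sinθ = 0.500000.
Along the incline, y_c = h_c/sinθ = 2.59826/0.500000 = 5.19652 m.
The centroid is at the centre, 1.485 m below the top of the plate, so the highest point sits at y_top = 5.19652 − 1.485 = 3.71152 m along the incline.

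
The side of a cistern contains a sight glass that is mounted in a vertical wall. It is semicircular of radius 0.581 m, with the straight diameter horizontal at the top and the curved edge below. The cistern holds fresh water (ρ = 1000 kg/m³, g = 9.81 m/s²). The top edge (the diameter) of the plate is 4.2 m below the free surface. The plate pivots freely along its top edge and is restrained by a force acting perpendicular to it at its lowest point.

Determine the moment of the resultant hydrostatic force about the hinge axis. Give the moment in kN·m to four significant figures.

γ = ρg = 1000 × 9.81 = 9810 N/m³ = 9.81 kN/m³.
The centroid of a semicircle lies 4r/(3π) = 0.246584 m from the diameter, here below the top edge, so the centroid depth is h_c = 4.2 + 0.246584 = 4.44658 m.
A = πr²/2 = π × 0.581²/2 = 0.53024 m².
Resultant F = γ·h_c·A = 9.81 × 4.44658 × 0.53024 = 23.1296 kN.
I_c = (π/8 − 8/(9π))·r⁴ = 0.109757 × 0.581⁴ = 0.0125065 m⁴.
Centre of pressure: y_p = y_c + I_c/(y_c·A) = 4.44658 + 0.0125065/(4.44658 × 0.53024) = 4.44658 + 0.00530441 = 4.45188 m along the plane.
The resultant acts 0.246584 + 0.00530441 = 0.251888 m (along the plate) below the hinge at the top edge, so the moment about the hinge is M = F × 0.251888 = 23.1296 × 0.251888 = 5.82607 kN·m.

M ≈ 5.826 kN·m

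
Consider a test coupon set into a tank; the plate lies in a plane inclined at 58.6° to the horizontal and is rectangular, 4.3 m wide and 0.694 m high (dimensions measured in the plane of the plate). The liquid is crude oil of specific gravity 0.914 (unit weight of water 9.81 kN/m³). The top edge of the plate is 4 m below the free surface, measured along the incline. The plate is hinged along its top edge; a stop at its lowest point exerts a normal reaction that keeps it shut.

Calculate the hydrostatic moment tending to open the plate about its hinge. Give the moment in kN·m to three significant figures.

γ = 0.914 × 9.81 = 8.96634 kN/m³.
Let θ = 58.6° be the plate's angle to the horizontal; measure y along the incline from where the plane meets the free surface. Vertical depth h = y·sinθ with sinθ = 0.853551.
The centroid lies 0.694/2 = 0.347 m below the top edge, so y_c = 4 + 0.347 = 4.347 m and h_c = 4.347 × 0.853551 = 3.71039 m.
A = 4.3 × 0.694 = 2.9842 m².
Resultant F = γ·h_c·A = 8.96634 × 3.71039 × 2.9842 = 99.2802 kN.
I_c = b·h³/12 = 4.3 × 0.694³/12 = 0.119775 m⁴.
Centre of pressure: y_p = y_c + I_c/(y_c·A) = 4.347 + 0.119775/(4.347 × 2.9842) = 4.347 + 0.00923312 = 4.35623 m along the plane.
The resultant acts 0.347 + 0.00923312 = 0.356233 m (along the plate) below the hinge at the top edge, so the moment about the hinge is M = F × 0.356233 = 99.2802 × 0.356233 = 35.3669 kN·m.

M ≈ 35.4 kN·m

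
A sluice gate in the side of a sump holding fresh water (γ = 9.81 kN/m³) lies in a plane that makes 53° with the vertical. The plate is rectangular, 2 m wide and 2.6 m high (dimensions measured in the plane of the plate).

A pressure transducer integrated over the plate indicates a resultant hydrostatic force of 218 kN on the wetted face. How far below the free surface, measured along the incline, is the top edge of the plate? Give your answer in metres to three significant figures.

y_top ≈ 5.80 m

γ = 9.81 kN/m³.
A = 2 × 2.6 = 5.2 m².
From F = γ·h_c·A, the centroid depth is h_c = 218/(9.81 × 5.2) = 4.2735 m.
The plate makes 53° with the vertical, i.e. θ = 90° − 53° = 37° to the horizontal. Measuring y along the incline from the free-surface line, vertical depth h = y·sinθ with sinθ = 0.601815.
Along the incline, y_c = h_c/sinθ = 4.2735/0.601815 = 7.10102 m.
The centroid lies 2.6/2 = 1.3 m below the top edge, so the top edge sits at y_top = 7.10102 − 1.3 = 5.80102 m along the incline.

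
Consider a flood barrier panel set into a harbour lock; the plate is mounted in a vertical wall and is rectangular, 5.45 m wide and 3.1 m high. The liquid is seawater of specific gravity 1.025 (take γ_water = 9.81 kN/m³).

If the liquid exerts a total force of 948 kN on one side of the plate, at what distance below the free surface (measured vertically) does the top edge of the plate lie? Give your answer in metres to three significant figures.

d_top ≈ 4.03 m

γ = 1.025 × 9.81 = 10.05525 kN/m³.
A = 5.45 × 3.1 = 16.895 m².
From F = γ·h_c·A, the centroid depth is h_c = 948/(10.05525 × 16.895) = 5.5803 m.
The centroid lies 3.1/2 = 1.55 m below the top edge, so the top edge sits at h_top = 5.5803 − 1.55 = 4.0303 m below the surface.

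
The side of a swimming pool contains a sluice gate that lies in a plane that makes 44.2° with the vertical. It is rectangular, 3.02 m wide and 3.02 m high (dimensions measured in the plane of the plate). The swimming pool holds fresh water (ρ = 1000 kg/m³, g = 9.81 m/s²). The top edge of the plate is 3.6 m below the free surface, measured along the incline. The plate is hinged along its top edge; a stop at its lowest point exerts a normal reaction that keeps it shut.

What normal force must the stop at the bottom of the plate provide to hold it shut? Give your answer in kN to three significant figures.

γ = ρg = 1000 × 9.81 = 9810 N/m³ = 9.81 kN/m³.
The plate makes 44.2° with the vertical, i.e. θ = 90° − 44.2° = 45.8° to the horizontal. Measuring y along the incline from the free-surface line, vertical depth h = y·sinθ with sinθ = 0.716911.
The centroid lies 3.02/2 = 1.51 m below the top edge, so y_c = 3.6 + 1.51 = 5.11 m and h_c = 5.11 × 0.716911 = 3.66342 m.
A = 3.02 × 3.02 = 9.1204 m².
Resultant F = γ·h_c·A = 9.81 × 3.66342 × 9.1204 = 327.77 kN.
I_c = b·h³/12 = 3.02 × 3.02³/12 = 6.93181 m⁴.
Centre of pressure: y_p = y_c + I_c/(y_c·A) = 5.11 + 6.93181/(5.11 × 9.1204) = 5.11 + 0.148735 = 5.25874 m along the plane.
The resultant acts 1.51 + 0.148735 = 1.65874 m (along the plate) below the hinge at the top edge, so the moment about the hinge is M = F × 1.65874 = 327.77 × 1.65874 = 543.685 kN·m.
A normal force at the bottom, 3.02 m from the hinge, must supply this moment: P = 543.685/3.02 = 180.028 kN.

P ≈ 180 kN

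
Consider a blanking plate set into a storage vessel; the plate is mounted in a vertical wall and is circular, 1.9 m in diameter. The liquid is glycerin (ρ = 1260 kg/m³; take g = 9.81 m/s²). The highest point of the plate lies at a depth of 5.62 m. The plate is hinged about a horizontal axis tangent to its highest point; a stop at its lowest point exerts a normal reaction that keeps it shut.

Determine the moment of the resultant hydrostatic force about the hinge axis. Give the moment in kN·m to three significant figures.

γ = ρg = 1260 × 9.81 / 1000 = 12.3606 kN/m³.
The centroid is at the centre, 0.95 m below the top of the plate, so the centroid depth is h_c = 5.62 + 0.95 = 6.57 m.
A = π(0.95)² = 2.83529 m².
Resultant F = γ·h_c·A = 12.3606 × 6.57 × 2.83529 = 230.251 kN.
I_c = πr⁴/4 = π × 0.95⁴/4 = 0.639712 m⁴.
Centre of pressure: y_p = y_c + I_c/(y_c·A) = 6.57 + 0.639712/(6.57 × 2.83529) = 6.57 + 0.0343417 = 6.60434 m along the plane.
The resultant acts 0.95 + 0.0343417 = 0.984342 m (along the plate) below the hinge at the top edge, so the moment about the hinge is M = F × 0.984342 = 230.251 × 0.984342 = 226.646 kN·m.

M ≈ 227 kN·m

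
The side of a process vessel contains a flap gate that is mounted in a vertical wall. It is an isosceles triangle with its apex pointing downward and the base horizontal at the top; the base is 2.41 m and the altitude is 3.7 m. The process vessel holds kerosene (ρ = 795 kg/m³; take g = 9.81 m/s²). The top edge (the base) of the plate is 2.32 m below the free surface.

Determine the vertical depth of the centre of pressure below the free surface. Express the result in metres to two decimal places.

γ = ρg = 795 × 9.81 / 1000 = 7.79895 kN/m³.
With the apex down, the centroid sits h/3 = 3.7/3 = 1.23333 m below the base (the top edge), so the centroid depth is h_c = 2.32 + 1.23333 = 3.55333 m.
A = ½ × 2.41 × 3.7 = 4.4585 m².
Resultant F = γ·h_c·A = 7.79895 × 3.55333 × 4.4585 = 123.555 kN.
I_c = b·h³/36 = 2.41 × 3.7³/36 = 3.39094 m⁴.
Centre of pressure: y_p = y_c + I_c/(y_c·A) = 3.55333 + 3.39094/(3.55333 × 4.4585) = 3.55333 + 0.21404 = 3.76737 m along the plane.

h_p = 3.77 m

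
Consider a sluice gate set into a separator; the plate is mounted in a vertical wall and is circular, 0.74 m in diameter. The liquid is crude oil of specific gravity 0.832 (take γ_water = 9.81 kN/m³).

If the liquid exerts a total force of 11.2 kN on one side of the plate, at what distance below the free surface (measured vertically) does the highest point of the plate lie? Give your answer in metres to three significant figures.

γ = 0.832 × 9.81 = 8.16192 kN/m³.
A = π(0.37)² = 0.430084 m².
From F = γ·h_c·A, the centroid depth is h_c = 11.2/(8.16192 × 0.430084) = 3.1906 m.
The centroid is at the centre, 0.37 m below the top of the plate, so the highest point sits at h_top = 3.1906 − 0.37 = 2.8206 m below the surface.

d_top ≈ 2.82 m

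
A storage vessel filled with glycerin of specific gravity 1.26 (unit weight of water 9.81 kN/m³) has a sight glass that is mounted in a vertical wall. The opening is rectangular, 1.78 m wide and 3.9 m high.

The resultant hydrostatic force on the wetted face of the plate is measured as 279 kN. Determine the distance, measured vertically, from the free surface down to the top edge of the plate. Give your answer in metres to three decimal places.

d_top ≈ 1.301 m

γ = 1.26 × 9.81 = 12.3606 kN/m³.
A = 1.78 × 3.9 = 6.942 m².
From F = γ·h_c·A, the centroid depth is h_c = 279/(12.3606 × 6.942) = 3.25147 m.
The centroid lies 3.9/2 = 1.95 m below the top edge, so the top edge sits at h_top = 3.25147 − 1.95 = 1.30147 m below the surface.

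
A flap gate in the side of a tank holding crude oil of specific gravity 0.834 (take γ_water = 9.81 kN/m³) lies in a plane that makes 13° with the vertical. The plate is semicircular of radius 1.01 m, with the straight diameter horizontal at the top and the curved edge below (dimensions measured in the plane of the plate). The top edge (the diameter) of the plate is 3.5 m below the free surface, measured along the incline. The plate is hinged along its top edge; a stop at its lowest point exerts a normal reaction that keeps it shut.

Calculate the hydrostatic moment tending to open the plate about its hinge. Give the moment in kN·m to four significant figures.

γ = 0.834 × 9.81 = 8.18154 kN/m³.
The plate makes 13° with the vertical, i.e. θ = 90° − 13° = 77° to the horizontal. Measuring y along the incline from the free-surface line, vertical depth h = y·sinθ with sinθ = 0.974370.
The centroid of a semicircle lies 4r/(3π) = 0.428657 m from the diameter, here below the top edge, so y_c = 3.5 + 0.428657 = 3.92866 m and h_c = 3.92866 × 0.974370 = 3.82797 m.
A = πr²/2 = π × 1.01²/2 = 1.60237 m².
Resultant F = γ·h_c·A = 8.18154 × 3.82797 × 1.60237 = 50.1841 kN.
I_c = (π/8 − 8/(9π))·r⁴ = 0.109757 × 1.01⁴ = 0.114214 m⁴.
Centre of pressure: y_p = y_c + I_c/(y_c·A) = 3.92866 + 0.114214/(3.92866 × 1.60237) = 3.92866 + 0.0181431 = 3.9468 m along the plane.
The resultant acts 0.428657 + 0.0181431 = 0.4468 m (along the plate) below the hinge at the top edge, so the moment about the hinge is M = F × 0.4468 = 50.1841 × 0.4468 = 22.4223 kN·m.

M ≈ 22.42 kN·m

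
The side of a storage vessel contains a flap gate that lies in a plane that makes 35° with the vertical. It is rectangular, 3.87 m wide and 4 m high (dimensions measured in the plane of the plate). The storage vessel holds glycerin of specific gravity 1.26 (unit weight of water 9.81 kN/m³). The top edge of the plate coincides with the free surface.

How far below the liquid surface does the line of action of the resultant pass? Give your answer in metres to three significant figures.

γ = 1.26 × 9.81 = 12.3606 kN/m³.
The plate makes 35° with the vertical, i.e. θ = 90° − 35° = 55° to the horizontal. Measuring y along the incline from the free-surface line, vertical depth h = y·sinθ with sinθ = 0.819152.
The centroid lies 4/2 = 2 m below the top edge, so y_c = 2 m and h_c = 2 × 0.819152 = 1.6383 m.
A = 3.87 × 4 = 15.48 m².
Resultant F = γ·h_c·A = 12.3606 × 1.6383 × 15.48 = 313.476 kN.
I_c = b·h³/12 = 3.87 × 4³/12 = 20.64 m⁴.
Centre of pressure: y_p = y_c + I_c/(y_c·A) = 2 + 20.64/(2 × 15.48) = 2 + 0.666667 = 2.66667 m along the plane.
Vertically, h_p = y_p·sinθ = 2.66667 × 0.819152 = 2.18441 m.

h_p = 2.18 m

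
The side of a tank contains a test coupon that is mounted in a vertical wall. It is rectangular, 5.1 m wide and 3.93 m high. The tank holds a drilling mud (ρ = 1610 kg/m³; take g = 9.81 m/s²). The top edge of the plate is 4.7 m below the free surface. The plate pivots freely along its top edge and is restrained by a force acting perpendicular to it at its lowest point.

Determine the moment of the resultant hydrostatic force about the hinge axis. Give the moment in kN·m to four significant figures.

γ = ρg = 1610 × 9.81 / 1000 = 15.7941 kN/m³.
The centroid lies 3.93/2 = 1.965 m below the top edge, so the centroid depth is h_c = 4.7 + 1.965 = 6.665 m.
A = 5.1 × 3.93 = 20.043 m².
Resultant F = γ·h_c·A = 15.7941 × 6.665 × 20.043 = 2109.88 kN.
I_c = b·h³/12 = 5.1 × 3.93³/12 = 25.7968 m⁴.
Centre of pressure: y_p = y_c + I_c/(y_c·A) = 6.665 + 25.7968/(6.665 × 20.043) = 6.665 + 0.193109 = 6.85811 m along the plane.
The resultant acts 1.965 + 0.193109 = 2.15811 m (along the plate) below the hinge at the top edge, so the moment about the hinge is M = F × 2.15811 = 2109.88 × 2.15811 = 4553.35 kN·m.

M ≈ 4553 kN·m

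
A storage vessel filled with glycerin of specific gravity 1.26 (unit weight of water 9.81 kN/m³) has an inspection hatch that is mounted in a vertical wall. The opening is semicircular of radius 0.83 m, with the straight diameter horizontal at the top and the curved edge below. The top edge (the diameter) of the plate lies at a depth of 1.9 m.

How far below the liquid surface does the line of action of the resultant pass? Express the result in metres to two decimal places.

h_p = 2.27 m

γ = 1.26 × 9.81 = 12.3606 kN/m³.
The centroid of a semicircle lies 4r/(3π) = 0.352263 m from the diameter, here below the top edge, so the centroid depth is h_c = 1.9 + 0.352263 = 2.25226 m.
A = πr²/2 = π × 0.83²/2 = 1.08212 m².
Resultant F = γ·h_c·A = 12.3606 × 2.25226 × 1.08212 = 30.1254 kN.
I_c = (π/8 − 8/(9π))·r⁴ = 0.109757 × 0.83⁴ = 0.0520888 m⁴.
Centre of pressure: y_p = y_c + I_c/(y_c·A) = 2.25226 + 0.0520888/(2.25226 × 1.08212) = 2.25226 + 0.0213723 = 2.27363 m along the plane.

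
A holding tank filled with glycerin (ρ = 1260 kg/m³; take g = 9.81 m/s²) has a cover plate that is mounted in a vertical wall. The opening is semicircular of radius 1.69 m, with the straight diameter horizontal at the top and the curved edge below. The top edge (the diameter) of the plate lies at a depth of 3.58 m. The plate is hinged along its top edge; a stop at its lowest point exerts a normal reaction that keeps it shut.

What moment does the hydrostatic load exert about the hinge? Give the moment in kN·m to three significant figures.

M ≈ 182 kN·m

γ = ρg = 1260 × 9.81 / 1000 = 12.3606 kN/m³.
The centroid of a semicircle lies 4r/(3π) = 0.717258 m from the diameter, here below the top edge, so the centroid depth is h_c = 3.58 + 0.717258 = 4.29726 m.
A = πr²/2 = π × 1.69²/2 = 4.48635 m².
Resultant F = γ·h_c·A = 12.3606 × 4.29726 × 4.48635 = 238.3 kN.
I_c = (π/8 − 8/(9π))·r⁴ = 0.109757 × 1.69⁴ = 0.895322 m⁴.
Centre of pressure: y_p = y_c + I_c/(y_c·A) = 4.29726 + 0.895322/(4.29726 × 4.48635) = 4.29726 + 0.0464402 = 4.3437 m along the plane.
The resultant acts 0.717258 + 0.0464402 = 0.763698 m (along the plate) below the hinge at the top edge, so the moment about the hinge is M = F × 0.763698 = 238.3 × 0.763698 = 181.989 kN·m.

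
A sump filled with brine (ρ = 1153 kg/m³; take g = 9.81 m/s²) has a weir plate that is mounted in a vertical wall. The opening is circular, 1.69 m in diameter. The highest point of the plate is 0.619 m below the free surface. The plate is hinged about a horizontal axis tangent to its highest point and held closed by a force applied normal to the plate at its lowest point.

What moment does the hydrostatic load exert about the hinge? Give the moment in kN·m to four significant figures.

γ = ρg = 1153 × 9.81 / 1000 = 11.31093 kN/m³.
The centroid is at the centre, 0.845 m below the top of the plate, so the centroid depth is h_c = 0.619 + 0.845 = 1.464 m.
A = π(0.845)² = 2.24318 m².
Resultant F = γ·h_c·A = 11.31093 × 1.464 × 2.24318 = 37.1453 kN.
I_c = πr⁴/4 = π × 0.845⁴/4 = 0.400421 m⁴.
Centre of pressure: y_p = y_c + I_c/(y_c·A) = 1.464 + 0.400421/(1.464 × 2.24318) = 1.464 + 0.12193 = 1.58593 m along the plane.
The resultant acts 0.845 + 0.12193 = 0.96693 m (along the plate) below the hinge at the top edge, so the moment about the hinge is M = F × 0.96693 = 37.1453 × 0.96693 = 35.9169 kN·m.

M ≈ 35.92 kN·m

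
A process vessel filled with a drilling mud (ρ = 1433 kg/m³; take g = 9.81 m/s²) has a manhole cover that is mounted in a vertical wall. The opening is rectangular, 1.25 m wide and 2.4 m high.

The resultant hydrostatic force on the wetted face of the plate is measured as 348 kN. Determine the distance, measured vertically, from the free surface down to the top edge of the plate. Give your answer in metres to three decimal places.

d_top ≈ 7.052 m

γ = ρg = 1433 × 9.81 / 1000 = 14.05773 kN/m³.
A = 1.25 × 2.4 = 3 m².
From F = γ·h_c·A, the centroid depth is h_c = 348/(14.05773 × 3) = 8.25169 m.
The centroid lies 2.4/2 = 1.2 m below the top edge, so the top edge sits at h_top = 8.25169 − 1.2 = 7.05169 m below the surface.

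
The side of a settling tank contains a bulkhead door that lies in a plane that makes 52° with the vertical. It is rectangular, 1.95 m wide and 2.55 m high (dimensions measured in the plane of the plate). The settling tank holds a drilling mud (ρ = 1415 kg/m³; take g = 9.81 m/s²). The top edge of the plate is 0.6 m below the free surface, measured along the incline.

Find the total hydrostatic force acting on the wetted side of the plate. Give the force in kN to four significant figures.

F ≈ 79.68 kN

γ = ρg = 1415 × 9.81 / 1000 = 13.88115 kN/m³.
The plate makes 52° with the vertical, i.e. θ = 90° − 52° = 38° to the horizontal. Measuring y along the incline from the free-surface line, vertical depth h = y·sinθ with sinθ = 0.615661.
The centroid lies 2.55/2 = 1.275 m below the top edge, so y_c = 0.6 + 1.275 = 1.875 m and h_c = 1.875 × 0.615661 = 1.15436 m.
A = 1.95 × 2.55 = 4.9725 m².
Resultant F = γ·h_c·A = 13.88115 × 1.15436 × 4.9725 = 79.6786 kN.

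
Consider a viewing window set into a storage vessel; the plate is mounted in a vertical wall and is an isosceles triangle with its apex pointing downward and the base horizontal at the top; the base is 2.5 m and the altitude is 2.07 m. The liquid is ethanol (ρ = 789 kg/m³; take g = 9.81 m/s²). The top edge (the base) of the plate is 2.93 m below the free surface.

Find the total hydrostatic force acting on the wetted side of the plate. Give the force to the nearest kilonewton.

F ≈ 72 kN

γ = ρg = 789 × 9.81 / 1000 = 7.74009 kN/m³.
With the apex down, the centroid sits h/3 = 2.07/3 = 0.69 m below the base (the top edge), so the centroid depth is h_c = 2.93 + 0.69 = 3.62 m.
A = ½ × 2.5 × 2.07 = 2.5875 m².
Resultant F = γ·h_c·A = 7.74009 × 3.62 × 2.5875 = 72.4995 kN.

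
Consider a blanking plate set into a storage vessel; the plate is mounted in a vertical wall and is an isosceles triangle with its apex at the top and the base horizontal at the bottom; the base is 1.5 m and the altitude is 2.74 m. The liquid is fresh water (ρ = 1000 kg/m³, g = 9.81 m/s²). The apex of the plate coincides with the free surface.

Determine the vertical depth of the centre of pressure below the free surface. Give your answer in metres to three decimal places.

γ = ρg = 1000 × 9.81 = 9810 N/m³ = 9.81 kN/m³.
With the apex up, the centroid sits 2h/3 = 2 × 2.74/3 = 1.82667 m below the apex, so the centroid depth is h_c = 1.82667 m.
A = ½ × 1.5 × 2.74 = 2.055 m².
Resultant F = γ·h_c·A = 9.81 × 1.82667 × 2.055 = 36.8248 kN.
I_c = b·h³/36 = 1.5 × 2.74³/36 = 0.857118 m⁴.
Centre of pressure: y_p = y_c + I_c/(y_c·A) = 1.82667 + 0.857118/(1.82667 × 2.055) = 1.82667 + 0.228333 = 2.055 m along the plane.

h_p = 2.055 m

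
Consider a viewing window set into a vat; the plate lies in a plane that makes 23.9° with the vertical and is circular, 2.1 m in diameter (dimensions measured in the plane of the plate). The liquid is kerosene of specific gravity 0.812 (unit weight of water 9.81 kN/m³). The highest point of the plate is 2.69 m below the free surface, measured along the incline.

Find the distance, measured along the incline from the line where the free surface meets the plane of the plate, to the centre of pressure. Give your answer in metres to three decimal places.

γ = 0.812 × 9.81 = 7.96572 kN/m³.
The plate makes 23.9° with the vertical, i.e. θ = 90° − 23.9° = 66.1° to the horizontal. Measuring y along the incline from the free-surface line, vertical depth h = y·sinθ with sinθ = 0.914254.
The centroid is at the centre, 1.05 m below the top of the plate, so y_c = 2.69 + 1.05 = 3.74 m and h_c = 3.74 × 0.914254 = 3.41931 m.
A = π(1.05)² = 3.46361 m².
Resultant F = γ·h_c·A = 7.96572 × 3.41931 × 3.46361 = 94.3393 kN.
I_c = πr⁴/4 = π × 1.05⁴/4 = 0.954656 m⁴.
Centre of pressure: y_p = y_c + I_c/(y_c·A) = 3.74 + 0.954656/(3.74 × 3.46361) = 3.74 + 0.0736964 = 3.8137 m along the plane.

y_p = 3.814 m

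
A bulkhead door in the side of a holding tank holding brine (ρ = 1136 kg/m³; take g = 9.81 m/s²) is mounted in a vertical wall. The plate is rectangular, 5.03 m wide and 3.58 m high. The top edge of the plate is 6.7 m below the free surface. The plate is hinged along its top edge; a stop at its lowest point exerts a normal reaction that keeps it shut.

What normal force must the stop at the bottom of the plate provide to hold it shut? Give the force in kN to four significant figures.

γ = ρg = 1136 × 9.81 / 1000 = 11.14416 kN/m³.
The centroid lies 3.58/2 = 1.79 m below the top edge, so the centroid depth is h_c = 6.7 + 1.79 = 8.49 m.
A = 5.03 × 3.58 = 18.0074 m².
Resultant F = γ·h_c·A = 11.14416 × 8.49 × 18.0074 = 1703.75 kN.
I_c = b·h³/12 = 5.03 × 3.58³/12 = 19.2325 m⁴.
Centre of pressure: y_p = y_c + I_c/(y_c·A) = 8.49 + 19.2325/(8.49 × 18.0074) = 8.49 + 0.125799 = 8.6158 m along the plane.
The resultant acts 1.79 + 0.125799 = 1.9158 m (along the plate) below the hinge at the top edge, so the moment about the hinge is M = F × 1.9158 = 1703.75 × 1.9158 = 3264.04 kN·m.
A normal force at the bottom, 3.58 m from the hinge, must supply this moment: P = 3264.04/3.58 = 911.743 kN.

P ≈ 911.7 kN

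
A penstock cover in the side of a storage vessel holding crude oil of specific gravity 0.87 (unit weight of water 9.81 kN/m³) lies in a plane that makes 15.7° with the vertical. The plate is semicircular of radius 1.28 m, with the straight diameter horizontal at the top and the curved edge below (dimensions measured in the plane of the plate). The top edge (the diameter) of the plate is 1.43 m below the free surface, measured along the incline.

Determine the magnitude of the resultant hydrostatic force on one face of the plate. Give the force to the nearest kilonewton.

F ≈ 42 kN

γ = 0.87 × 9.81 = 8.5347 kN/m³.
The plate makes 15.7° with the vertical, i.e. θ = 90° − 15.7° = 74.3° to the horizontal. Measuring y along the incline from the free-surface line, vertical depth h = y·sinθ with sinθ = 0.962692.
The centroid of a semicircle lies 4r/(3π) = 0.543249 m from the diameter, here below the top edge, so y_c = 1.43 + 0.543249 = 1.97325 m and h_c = 1.97325 × 0.962692 = 1.89963 m.
A = πr²/2 = π × 1.28²/2 = 2.57359 m².
Resultant F = γ·h_c·A = 8.5347 × 1.89963 × 2.57359 = 41.725 kN.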